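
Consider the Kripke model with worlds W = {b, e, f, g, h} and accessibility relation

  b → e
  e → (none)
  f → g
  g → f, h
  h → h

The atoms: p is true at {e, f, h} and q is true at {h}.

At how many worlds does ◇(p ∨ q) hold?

3

b: successors {e}; p ∨ q there: e:T. ✓
e: no successors, so ◇(p ∨ q) fails. ✗
f: successors {g}; p ∨ q there: g:F. ✗
g: successors {f, h}; p ∨ q there: f:T, h:T. ✓
h: successors {h}; p ∨ q there: h:T. ✓
Satisfying worlds: {b, g, h}.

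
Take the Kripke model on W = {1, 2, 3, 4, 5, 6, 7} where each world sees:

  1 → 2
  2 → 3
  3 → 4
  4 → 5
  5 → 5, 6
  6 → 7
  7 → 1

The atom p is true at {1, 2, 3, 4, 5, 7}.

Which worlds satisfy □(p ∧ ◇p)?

1: successors {2}; p ∧ ◇p there: 2:T. ✓
2: successors {3}; p ∧ ◇p there: 3:T. ✓
3: successors {4}; p ∧ ◇p there: 4:T. ✓
4: successors {5}; p ∧ ◇p there: 5:T. ✓
5: successors {5, 6}; p ∧ ◇p there: 5:T, 6:F. ✗
6: successors {7}; p ∧ ◇p there: 7:T. ✓
7: successors {1}; p ∧ ◇p there: 1:T. ✓

{1, 2, 3, 4, 6, 7}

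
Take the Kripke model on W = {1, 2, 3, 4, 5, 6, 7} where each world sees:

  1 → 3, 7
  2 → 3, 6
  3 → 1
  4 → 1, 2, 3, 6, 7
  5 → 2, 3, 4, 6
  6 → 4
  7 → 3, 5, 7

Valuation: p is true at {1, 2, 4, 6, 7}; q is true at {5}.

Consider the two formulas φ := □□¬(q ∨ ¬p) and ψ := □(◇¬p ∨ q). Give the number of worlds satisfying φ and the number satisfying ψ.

For □□¬(q ∨ ¬p):
1: successors {3, 7}; □¬(q ∨ ¬p) there: 3:T, 7:F. ✗
2: successors {3, 6}; □¬(q ∨ ¬p) there: 3:T, 6:T. ✓
3: successors {1}; □¬(q ∨ ¬p) there: 1:F. ✗
4: successors {1, 2, 3, 6, 7}; □¬(q ∨ ¬p) there: 1:F, 2:F, 3:T, 6:T, 7:F. ✗
5: successors {2, 3, 4, 6}; □¬(q ∨ ¬p) there: 2:F, 3:T, 4:F, 6:T. ✗
6: successors {4}; □¬(q ∨ ¬p) there: 4:F. ✗
7: successors {3, 5, 7}; □¬(q ∨ ¬p) there: 3:T, 5:F, 7:F. ✗
— 1 world.
For □(◇¬p ∨ q):
1: successors {3, 7}; ◇¬p ∨ q there: 3:F, 7:T. ✗
2: successors {3, 6}; ◇¬p ∨ q there: 3:F, 6:F. ✗
3: successors {1}; ◇¬p ∨ q there: 1:T. ✓
4: successors {1, 2, 3, 6, 7}; ◇¬p ∨ q there: 1:T, 2:T, 3:F, 6:F, 7:T. ✗
5: successors {2, 3, 4, 6}; ◇¬p ∨ q there: 2:T, 3:F, 4:T, 6:F. ✗
6: successors {4}; ◇¬p ∨ q there: 4:T. ✓
7: successors {3, 5, 7}; ◇¬p ∨ q there: 3:F, 5:T, 7:T. ✗
— 2 worlds.

1 and 2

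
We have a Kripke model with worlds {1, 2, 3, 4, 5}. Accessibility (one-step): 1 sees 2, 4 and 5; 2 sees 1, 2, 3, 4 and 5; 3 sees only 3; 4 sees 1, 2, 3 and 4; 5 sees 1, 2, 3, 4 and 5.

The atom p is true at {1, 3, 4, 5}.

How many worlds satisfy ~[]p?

1: []p is F. ✓
2: []p is F. ✓
3: []p is T. ✗
4: []p is F. ✓
5: []p is F. ✓
Satisfying worlds: {1, 2, 4, 5}.

4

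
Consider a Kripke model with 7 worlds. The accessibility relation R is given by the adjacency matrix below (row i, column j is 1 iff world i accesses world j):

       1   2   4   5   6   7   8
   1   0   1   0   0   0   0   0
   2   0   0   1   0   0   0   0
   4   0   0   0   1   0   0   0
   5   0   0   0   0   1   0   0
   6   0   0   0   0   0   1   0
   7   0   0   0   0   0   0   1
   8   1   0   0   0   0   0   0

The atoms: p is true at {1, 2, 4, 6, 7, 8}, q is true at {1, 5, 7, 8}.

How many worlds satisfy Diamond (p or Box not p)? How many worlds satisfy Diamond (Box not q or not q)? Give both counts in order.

6 and 5

For Diamond (p or Box not p):
1: successors {2}; p or Box not p there: 2:T. ✓
2: successors {4}; p or Box not p there: 4:T. ✓
4: successors {5}; p or Box not p there: 5:F. ✗
5: successors {6}; p or Box not p there: 6:T. ✓
6: successors {7}; p or Box not p there: 7:T. ✓
7: successors {8}; p or Box not p there: 8:T. ✓
8: successors {1}; p or Box not p there: 1:T. ✓
— 6 worlds.
For Diamond (Box not q or not q):
1: successors {2}; Box not q or not q there: 2:T. ✓
2: successors {4}; Box not q or not q there: 4:T. ✓
4: successors {5}; Box not q or not q there: 5:T. ✓
5: successors {6}; Box not q or not q there: 6:T. ✓
6: successors {7}; Box not q or not q there: 7:F. ✗
7: successors {8}; Box not q or not q there: 8:F. ✗
8: successors {1}; Box not q or not q there: 1:T. ✓
— 5 worlds.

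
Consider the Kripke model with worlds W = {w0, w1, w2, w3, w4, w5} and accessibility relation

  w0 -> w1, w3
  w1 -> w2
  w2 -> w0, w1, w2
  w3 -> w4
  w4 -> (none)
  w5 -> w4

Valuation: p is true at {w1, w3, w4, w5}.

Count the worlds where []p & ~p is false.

5

w0: []p is T, ~p is T. ✓
w1: []p is F, ~p is F. ✗
w2: []p is F, ~p is T. ✗
w3: []p is T, ~p is F. ✗
w4: []p is T, ~p is F. ✗
w5: []p is T, ~p is F. ✗
Satisfying worlds: {w0}.
So []p & ~p fails at the other 5 worlds.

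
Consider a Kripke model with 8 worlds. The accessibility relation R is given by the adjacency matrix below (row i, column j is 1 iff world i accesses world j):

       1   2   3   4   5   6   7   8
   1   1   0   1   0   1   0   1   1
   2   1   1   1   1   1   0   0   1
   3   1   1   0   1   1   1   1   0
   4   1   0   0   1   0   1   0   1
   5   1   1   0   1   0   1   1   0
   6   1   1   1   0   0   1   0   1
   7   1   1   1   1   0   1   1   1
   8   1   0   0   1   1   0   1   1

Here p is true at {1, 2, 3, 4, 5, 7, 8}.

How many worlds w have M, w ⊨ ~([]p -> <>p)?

1: []p -> <>p is T. ✗
2: []p -> <>p is T. ✗
3: []p -> <>p is T. ✗
4: []p -> <>p is T. ✗
5: []p -> <>p is T. ✗
6: []p -> <>p is T. ✗
7: []p -> <>p is T. ✗
8: []p -> <>p is T. ✗
Satisfying worlds: ∅.

0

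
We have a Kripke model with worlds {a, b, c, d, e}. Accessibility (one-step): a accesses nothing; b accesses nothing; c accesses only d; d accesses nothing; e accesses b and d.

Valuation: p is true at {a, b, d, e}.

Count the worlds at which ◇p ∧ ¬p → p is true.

4

a: ◇p ∧ ¬p is F, p is T. ✓
b: ◇p ∧ ¬p is F, p is T. ✓
c: ◇p ∧ ¬p is T, p is F. ✗
d: ◇p ∧ ¬p is F, p is T. ✓
e: ◇p ∧ ¬p is F, p is T. ✓
Satisfying worlds: {a, b, d, e}.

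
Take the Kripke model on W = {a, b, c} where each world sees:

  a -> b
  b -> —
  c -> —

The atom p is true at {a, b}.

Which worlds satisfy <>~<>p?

{a}

a: successors {b}; ~<>p there: b:T. ✓
b: no successors, so <>~<>p fails. ✗
c: no successors, so <>~<>p fails. ✗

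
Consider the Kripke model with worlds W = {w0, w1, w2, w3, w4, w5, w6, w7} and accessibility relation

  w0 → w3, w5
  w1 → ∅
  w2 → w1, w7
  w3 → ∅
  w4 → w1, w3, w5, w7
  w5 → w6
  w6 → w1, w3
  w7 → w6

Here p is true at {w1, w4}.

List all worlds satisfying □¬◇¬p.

w0: successors {w3, w5}; ¬◇¬p there: w3:T, w5:F. ✗
w1: no successors, so □¬◇¬p holds vacuously. ✓
w2: successors {w1, w7}; ¬◇¬p there: w1:T, w7:F. ✗
w3: no successors, so □¬◇¬p holds vacuously. ✓
w4: successors {w1, w3, w5, w7}; ¬◇¬p there: w1:T, w3:T, w5:F, w7:F. ✗
w5: successors {w6}; ¬◇¬p there: w6:F. ✗
w6: successors {w1, w3}; ¬◇¬p there: w1:T, w3:T. ✓
w7: successors {w6}; ¬◇¬p there: w6:F. ✗

{w1, w3, w6}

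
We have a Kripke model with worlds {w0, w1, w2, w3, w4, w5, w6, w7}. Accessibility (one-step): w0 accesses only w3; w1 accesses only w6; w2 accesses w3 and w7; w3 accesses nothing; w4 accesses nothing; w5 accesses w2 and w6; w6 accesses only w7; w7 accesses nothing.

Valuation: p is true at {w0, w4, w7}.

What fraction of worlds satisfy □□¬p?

w0: successors {w3}; □¬p there: w3:T. ✓
w1: successors {w6}; □¬p there: w6:F. ✗
w2: successors {w3, w7}; □¬p there: w3:T, w7:T. ✓
w3: no successors, so □□¬p holds vacuously. ✓
w4: no successors, so □□¬p holds vacuously. ✓
w5: successors {w2, w6}; □¬p there: w2:F, w6:F. ✗
w6: successors {w7}; □¬p there: w7:T. ✓
w7: no successors, so □□¬p holds vacuously. ✓
That's 6 of 8 worlds, so 6/8 = 3/4.

3/4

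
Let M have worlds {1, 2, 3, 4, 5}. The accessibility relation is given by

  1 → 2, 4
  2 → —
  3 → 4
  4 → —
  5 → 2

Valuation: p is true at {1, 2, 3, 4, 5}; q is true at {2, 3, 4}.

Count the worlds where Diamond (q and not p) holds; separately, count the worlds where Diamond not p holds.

For Diamond (q and not p):
1: successors {2, 4}; q and not p there: 2:F, 4:F. ✗
2: no successors, so Diamond (q and not p) fails. ✗
3: successors {4}; q and not p there: 4:F. ✗
4: no successors, so Diamond (q and not p) fails. ✗
5: successors {2}; q and not p there: 2:F. ✗
— 0 worlds.
For Diamond not p:
1: successors {2, 4}; not p there: 2:F, 4:F. ✗
2: no successors, so Diamond not p fails. ✗
3: successors {4}; not p there: 4:F. ✗
4: no successors, so Diamond not p fails. ✗
5: successors {2}; not p there: 2:F. ✗
— 0 worlds.

0 and 0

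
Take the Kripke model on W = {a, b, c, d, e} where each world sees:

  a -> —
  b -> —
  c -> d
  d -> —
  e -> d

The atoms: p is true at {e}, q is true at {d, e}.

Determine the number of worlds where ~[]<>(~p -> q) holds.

2

a: []<>(~p -> q) is T. ✗
b: []<>(~p -> q) is T. ✗
c: []<>(~p -> q) is F. ✓
d: []<>(~p -> q) is T. ✗
e: []<>(~p -> q) is F. ✓
Satisfying worlds: {c, e}.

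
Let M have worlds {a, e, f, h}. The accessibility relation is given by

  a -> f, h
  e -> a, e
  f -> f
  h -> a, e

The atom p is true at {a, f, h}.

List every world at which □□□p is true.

a: successors {f, h}; □□p there: f:T, h:F. ✗
e: successors {a, e}; □□p there: a:F, e:F. ✗
f: successors {f}; □□p there: f:T. ✓
h: successors {a, e}; □□p there: a:F, e:F. ✗

{f}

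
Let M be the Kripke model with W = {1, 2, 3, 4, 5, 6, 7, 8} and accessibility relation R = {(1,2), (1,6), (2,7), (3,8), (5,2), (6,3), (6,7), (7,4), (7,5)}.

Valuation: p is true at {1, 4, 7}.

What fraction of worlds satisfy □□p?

1/2

1: successors {2, 6}; □p there: 2:T, 6:F. ✗
2: successors {7}; □p there: 7:F. ✗
3: successors {8}; □p there: 8:T. ✓
4: no successors, so □□p holds vacuously. ✓
5: successors {2}; □p there: 2:T. ✓
6: successors {3, 7}; □p there: 3:F, 7:F. ✗
7: successors {4, 5}; □p there: 4:T, 5:F. ✗
8: no successors, so □□p holds vacuously. ✓
That's 4 of 8 worlds, so 4/8 = 1/2.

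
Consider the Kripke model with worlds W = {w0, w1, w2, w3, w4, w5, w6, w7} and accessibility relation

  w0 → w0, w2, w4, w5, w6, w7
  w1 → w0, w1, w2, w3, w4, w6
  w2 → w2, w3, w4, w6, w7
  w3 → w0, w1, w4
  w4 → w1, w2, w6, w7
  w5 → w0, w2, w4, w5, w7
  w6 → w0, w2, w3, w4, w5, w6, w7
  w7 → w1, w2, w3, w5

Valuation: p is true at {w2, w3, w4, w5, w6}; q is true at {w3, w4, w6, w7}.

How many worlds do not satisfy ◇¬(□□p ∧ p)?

0

w0: successors {w0, w2, w4, w5, w6, w7}; ¬(□□p ∧ p) there: w0:T, w2:T, w4:T, w5:T, w6:T, w7:T. ✓
w1: successors {w0, w1, w2, w3, w4, w6}; ¬(□□p ∧ p) there: w0:T, w1:T, w2:T, w3:T, w4:T, w6:T. ✓
w2: successors {w2, w3, w4, w6, w7}; ¬(□□p ∧ p) there: w2:T, w3:T, w4:T, w6:T, w7:T. ✓
w3: successors {w0, w1, w4}; ¬(□□p ∧ p) there: w0:T, w1:T, w4:T. ✓
w4: successors {w1, w2, w6, w7}; ¬(□□p ∧ p) there: w1:T, w2:T, w6:T, w7:T. ✓
w5: successors {w0, w2, w4, w5, w7}; ¬(□□p ∧ p) there: w0:T, w2:T, w4:T, w5:T, w7:T. ✓
w6: successors {w0, w2, w3, w4, w5, w6, w7}; ¬(□□p ∧ p) there: w0:T, w2:T, w3:T, w4:T, w5:T, w6:T, w7:T. ✓
w7: successors {w1, w2, w3, w5}; ¬(□□p ∧ p) there: w1:T, w2:T, w3:T, w5:T. ✓
Satisfying worlds: {w0, w1, w2, w3, w4, w5, w6, w7}.
So ◇¬(□□p ∧ p) fails at the other 0 worlds.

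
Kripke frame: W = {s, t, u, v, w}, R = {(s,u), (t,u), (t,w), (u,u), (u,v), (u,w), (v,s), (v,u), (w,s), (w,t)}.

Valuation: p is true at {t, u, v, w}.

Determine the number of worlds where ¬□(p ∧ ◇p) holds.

2

s: □(p ∧ ◇p) is T. ✗
t: □(p ∧ ◇p) is T. ✗
u: □(p ∧ ◇p) is T. ✗
v: □(p ∧ ◇p) is F. ✓
w: □(p ∧ ◇p) is F. ✓
Satisfying worlds: {v, w}.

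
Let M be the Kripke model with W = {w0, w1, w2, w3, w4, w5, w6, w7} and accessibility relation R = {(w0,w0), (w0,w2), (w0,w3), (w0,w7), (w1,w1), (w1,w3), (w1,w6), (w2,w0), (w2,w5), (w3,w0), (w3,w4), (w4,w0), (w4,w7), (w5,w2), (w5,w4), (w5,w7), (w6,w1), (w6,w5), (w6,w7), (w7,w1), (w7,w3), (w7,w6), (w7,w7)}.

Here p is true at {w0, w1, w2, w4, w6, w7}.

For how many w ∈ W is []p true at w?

w0: successors {w0, w2, w3, w7}; p there: w0:T, w2:T, w3:F, w7:T. ✗
w1: successors {w1, w3, w6}; p there: w1:T, w3:F, w6:T. ✗
w2: successors {w0, w5}; p there: w0:T, w5:F. ✗
w3: successors {w0, w4}; p there: w0:T, w4:T. ✓
w4: successors {w0, w7}; p there: w0:T, w7:T. ✓
w5: successors {w2, w4, w7}; p there: w2:T, w4:T, w7:T. ✓
w6: successors {w1, w5, w7}; p there: w1:T, w5:F, w7:T. ✗
w7: successors {w1, w3, w6, w7}; p there: w1:T, w3:F, w6:T, w7:T. ✗
Satisfying worlds: {w3, w4, w5}.

3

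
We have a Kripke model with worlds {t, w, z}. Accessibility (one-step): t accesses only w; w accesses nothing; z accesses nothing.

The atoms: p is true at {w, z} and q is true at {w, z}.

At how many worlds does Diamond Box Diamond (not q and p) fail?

2

t: successors {w}; Box Diamond (not q and p) there: w:T. ✓
w: no successors, so Diamond Box Diamond (not q and p) fails. ✗
z: no successors, so Diamond Box Diamond (not q and p) fails. ✗
Satisfying worlds: {t}.
So Diamond Box Diamond (not q and p) fails at the other 2 worlds.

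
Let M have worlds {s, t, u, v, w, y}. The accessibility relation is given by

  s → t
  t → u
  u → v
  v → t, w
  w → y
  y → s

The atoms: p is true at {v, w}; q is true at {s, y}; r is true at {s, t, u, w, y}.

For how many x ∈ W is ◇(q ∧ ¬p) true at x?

2

s: successors {t}; q ∧ ¬p there: t:F. ✗
t: successors {u}; q ∧ ¬p there: u:F. ✗
u: successors {v}; q ∧ ¬p there: v:F. ✗
v: successors {t, w}; q ∧ ¬p there: t:F, w:F. ✗
w: successors {y}; q ∧ ¬p there: y:T. ✓
y: successors {s}; q ∧ ¬p there: s:T. ✓
Satisfying worlds: {w, y}.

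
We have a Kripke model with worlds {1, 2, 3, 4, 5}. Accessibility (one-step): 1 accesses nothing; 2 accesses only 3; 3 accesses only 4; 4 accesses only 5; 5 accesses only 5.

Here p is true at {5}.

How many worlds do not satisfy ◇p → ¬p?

1

1: ◇p is F, ¬p is T. ✓
2: ◇p is F, ¬p is T. ✓
3: ◇p is F, ¬p is T. ✓
4: ◇p is T, ¬p is T. ✓
5: ◇p is T, ¬p is F. ✗
Satisfying worlds: {1, 2, 3, 4}.
So ◇p → ¬p fails at the other 1 world.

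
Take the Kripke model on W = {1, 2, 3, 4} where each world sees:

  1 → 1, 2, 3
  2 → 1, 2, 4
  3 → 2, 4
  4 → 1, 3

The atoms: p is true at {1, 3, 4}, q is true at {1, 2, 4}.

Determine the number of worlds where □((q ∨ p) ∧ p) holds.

1: successors {1, 2, 3}; (q ∨ p) ∧ p there: 1:T, 2:F, 3:T. ✗
2: successors {1, 2, 4}; (q ∨ p) ∧ p there: 1:T, 2:F, 4:T. ✗
3: successors {2, 4}; (q ∨ p) ∧ p there: 2:F, 4:T. ✗
4: successors {1, 3}; (q ∨ p) ∧ p there: 1:T, 3:T. ✓
Satisfying worlds: {4}.

1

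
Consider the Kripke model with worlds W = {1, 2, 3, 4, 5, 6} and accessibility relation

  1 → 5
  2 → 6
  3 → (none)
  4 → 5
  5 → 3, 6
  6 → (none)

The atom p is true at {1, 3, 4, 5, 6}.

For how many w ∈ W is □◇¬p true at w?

1: successors {5}; ◇¬p there: 5:F. ✗
2: successors {6}; ◇¬p there: 6:F. ✗
3: no successors, so □◇¬p holds vacuously. ✓
4: successors {5}; ◇¬p there: 5:F. ✗
5: successors {3, 6}; ◇¬p there: 3:F, 6:F. ✗
6: no successors, so □◇¬p holds vacuously. ✓
Satisfying worlds: {3, 6}.

2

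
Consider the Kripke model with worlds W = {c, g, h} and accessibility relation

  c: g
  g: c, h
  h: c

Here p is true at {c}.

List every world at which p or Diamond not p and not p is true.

{c, g}

c: p is T, Diamond not p and not p is F. ✓
g: p is F, Diamond not p and not p is T. ✓
h: p is F, Diamond not p and not p is F. ✗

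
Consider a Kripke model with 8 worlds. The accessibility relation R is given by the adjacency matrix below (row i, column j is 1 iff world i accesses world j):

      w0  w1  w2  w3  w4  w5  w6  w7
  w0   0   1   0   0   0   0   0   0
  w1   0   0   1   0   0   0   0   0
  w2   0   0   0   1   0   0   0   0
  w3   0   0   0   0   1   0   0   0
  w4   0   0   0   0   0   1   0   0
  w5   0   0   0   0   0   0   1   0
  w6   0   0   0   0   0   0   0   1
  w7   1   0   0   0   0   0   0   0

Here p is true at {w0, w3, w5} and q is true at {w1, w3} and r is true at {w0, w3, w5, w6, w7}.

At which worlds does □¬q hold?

w0: successors {w1}; ¬q there: w1:F. ✗
w1: successors {w2}; ¬q there: w2:T. ✓
w2: successors {w3}; ¬q there: w3:F. ✗
w3: successors {w4}; ¬q there: w4:T. ✓
w4: successors {w5}; ¬q there: w5:T. ✓
w5: successors {w6}; ¬q there: w6:T. ✓
w6: successors {w7}; ¬q there: w7:T. ✓
w7: successors {w0}; ¬q there: w0:T. ✓

{w1, w3, w4, w5, w6, w7}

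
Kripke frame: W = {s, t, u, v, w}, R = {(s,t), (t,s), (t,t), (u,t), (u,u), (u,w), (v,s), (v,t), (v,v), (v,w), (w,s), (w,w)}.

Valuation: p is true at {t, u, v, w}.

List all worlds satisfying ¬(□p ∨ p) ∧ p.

∅

s: ¬(□p ∨ p) is F, p is F. ✗
t: ¬(□p ∨ p) is F, p is T. ✗
u: ¬(□p ∨ p) is F, p is T. ✗
v: ¬(□p ∨ p) is F, p is T. ✗
w: ¬(□p ∨ p) is F, p is T. ✗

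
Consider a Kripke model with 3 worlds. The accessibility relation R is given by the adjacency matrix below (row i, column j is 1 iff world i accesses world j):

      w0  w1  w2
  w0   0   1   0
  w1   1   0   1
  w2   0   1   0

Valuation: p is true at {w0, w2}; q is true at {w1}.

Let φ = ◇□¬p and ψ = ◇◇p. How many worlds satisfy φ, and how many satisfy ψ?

For ◇□¬p:
w0: successors {w1}; □¬p there: w1:F. ✗
w1: successors {w0, w2}; □¬p there: w0:T, w2:T. ✓
w2: successors {w1}; □¬p there: w1:F. ✗
— 1 world.
For ◇◇p:
w0: successors {w1}; ◇p there: w1:T. ✓
w1: successors {w0, w2}; ◇p there: w0:F, w2:F. ✗
w2: successors {w1}; ◇p there: w1:T. ✓
— 2 worlds.

1 and 2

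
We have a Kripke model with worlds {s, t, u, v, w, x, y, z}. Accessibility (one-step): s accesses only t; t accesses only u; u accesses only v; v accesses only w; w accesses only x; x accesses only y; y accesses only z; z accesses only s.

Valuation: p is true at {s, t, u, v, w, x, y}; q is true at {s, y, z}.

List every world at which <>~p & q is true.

{y}

s: <>~p is F, q is T. ✗
t: <>~p is F, q is F. ✗
u: <>~p is F, q is F. ✗
v: <>~p is F, q is F. ✗
w: <>~p is F, q is F. ✗
x: <>~p is F, q is F. ✗
y: <>~p is T, q is T. ✓
z: <>~p is F, q is T. ✗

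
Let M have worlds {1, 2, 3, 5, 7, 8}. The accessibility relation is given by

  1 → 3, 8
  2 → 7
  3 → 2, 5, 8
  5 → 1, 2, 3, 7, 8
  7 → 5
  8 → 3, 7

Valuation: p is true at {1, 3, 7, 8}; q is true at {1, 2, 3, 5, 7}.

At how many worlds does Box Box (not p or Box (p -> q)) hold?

2

1: successors {3, 8}; Box (not p or Box (p -> q)) there: 3:T, 8:F. ✗
2: successors {7}; Box (not p or Box (p -> q)) there: 7:T. ✓
3: successors {2, 5, 8}; Box (not p or Box (p -> q)) there: 2:T, 5:F, 8:F. ✗
5: successors {1, 2, 3, 7, 8}; Box (not p or Box (p -> q)) there: 1:F, 2:T, 3:T, 7:T, 8:F. ✗
7: successors {5}; Box (not p or Box (p -> q)) there: 5:F. ✗
8: successors {3, 7}; Box (not p or Box (p -> q)) there: 3:T, 7:T. ✓
Satisfying worlds: {2, 8}.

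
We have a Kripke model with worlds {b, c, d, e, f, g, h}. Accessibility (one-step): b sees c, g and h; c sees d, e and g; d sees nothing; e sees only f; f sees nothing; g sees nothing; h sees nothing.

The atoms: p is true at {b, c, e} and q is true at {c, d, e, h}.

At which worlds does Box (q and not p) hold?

b: successors {c, g, h}; q and not p there: c:F, g:F, h:T. ✗
c: successors {d, e, g}; q and not p there: d:T, e:F, g:F. ✗
d: no successors, so Box (q and not p) holds vacuously. ✓
e: successors {f}; q and not p there: f:F. ✗
f: no successors, so Box (q and not p) holds vacuously. ✓
g: no successors, so Box (q and not p) holds vacuously. ✓
h: no successors, so Box (q and not p) holds vacuously. ✓

{d, f, g, h}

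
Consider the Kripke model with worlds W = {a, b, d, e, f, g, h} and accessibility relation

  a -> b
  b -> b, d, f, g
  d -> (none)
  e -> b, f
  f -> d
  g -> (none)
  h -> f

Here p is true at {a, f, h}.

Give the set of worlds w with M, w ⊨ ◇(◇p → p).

a: successors {b}; ◇p → p there: b:F. ✗
b: successors {b, d, f, g}; ◇p → p there: b:F, d:T, f:T, g:T. ✓
d: no successors, so ◇(◇p → p) fails. ✗
e: successors {b, f}; ◇p → p there: b:F, f:T. ✓
f: successors {d}; ◇p → p there: d:T. ✓
g: no successors, so ◇(◇p → p) fails. ✗
h: successors {f}; ◇p → p there: f:T. ✓

{b, e, f, h}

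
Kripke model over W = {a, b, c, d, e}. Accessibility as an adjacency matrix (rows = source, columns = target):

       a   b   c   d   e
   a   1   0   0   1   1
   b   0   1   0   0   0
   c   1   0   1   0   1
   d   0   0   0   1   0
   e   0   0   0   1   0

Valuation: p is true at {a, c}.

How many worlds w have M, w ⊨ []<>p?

0

a: successors {a, d, e}; <>p there: a:T, d:F, e:F. ✗
b: successors {b}; <>p there: b:F. ✗
c: successors {a, c, e}; <>p there: a:T, c:T, e:F. ✗
d: successors {d}; <>p there: d:F. ✗
e: successors {d}; <>p there: d:F. ✗
Satisfying worlds: ∅.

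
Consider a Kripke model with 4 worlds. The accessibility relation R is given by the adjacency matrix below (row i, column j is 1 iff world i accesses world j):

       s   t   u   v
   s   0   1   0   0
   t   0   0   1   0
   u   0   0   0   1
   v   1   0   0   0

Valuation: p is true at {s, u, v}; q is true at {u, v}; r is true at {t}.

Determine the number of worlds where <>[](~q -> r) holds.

s: successors {t}; [](~q -> r) there: t:T. ✓
t: successors {u}; [](~q -> r) there: u:T. ✓
u: successors {v}; [](~q -> r) there: v:F. ✗
v: successors {s}; [](~q -> r) there: s:T. ✓
Satisfying worlds: {s, t, v}.

3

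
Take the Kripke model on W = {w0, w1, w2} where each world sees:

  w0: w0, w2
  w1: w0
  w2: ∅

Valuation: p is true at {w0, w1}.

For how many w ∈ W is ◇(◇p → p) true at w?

2

w0: successors {w0, w2}; ◇p → p there: w0:T, w2:T. ✓
w1: successors {w0}; ◇p → p there: w0:T. ✓
w2: no successors, so ◇(◇p → p) fails. ✗
Satisfying worlds: {w0, w1}.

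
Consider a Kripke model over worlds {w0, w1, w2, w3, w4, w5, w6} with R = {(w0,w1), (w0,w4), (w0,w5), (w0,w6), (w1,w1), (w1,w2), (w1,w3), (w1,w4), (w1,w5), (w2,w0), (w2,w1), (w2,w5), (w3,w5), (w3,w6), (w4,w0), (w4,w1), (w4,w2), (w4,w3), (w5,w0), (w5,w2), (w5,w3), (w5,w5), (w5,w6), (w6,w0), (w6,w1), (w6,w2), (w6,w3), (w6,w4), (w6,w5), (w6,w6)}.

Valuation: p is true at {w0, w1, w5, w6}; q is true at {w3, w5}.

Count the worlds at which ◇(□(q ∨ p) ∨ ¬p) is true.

w0: successors {w1, w4, w5, w6}; □(q ∨ p) ∨ ¬p there: w1:F, w4:T, w5:F, w6:F. ✓
w1: successors {w1, w2, w3, w4, w5}; □(q ∨ p) ∨ ¬p there: w1:F, w2:T, w3:T, w4:T, w5:F. ✓
w2: successors {w0, w1, w5}; □(q ∨ p) ∨ ¬p there: w0:F, w1:F, w5:F. ✗
w3: successors {w5, w6}; □(q ∨ p) ∨ ¬p there: w5:F, w6:F. ✗
w4: successors {w0, w1, w2, w3}; □(q ∨ p) ∨ ¬p there: w0:F, w1:F, w2:T, w3:T. ✓
w5: successors {w0, w2, w3, w5, w6}; □(q ∨ p) ∨ ¬p there: w0:F, w2:T, w3:T, w5:F, w6:F. ✓
w6: successors {w0, w1, w2, w3, w4, w5, w6}; □(q ∨ p) ∨ ¬p there: w0:F, w1:F, w2:T, w3:T, w4:T, w5:F, w6:F. ✓
Satisfying worlds: {w0, w1, w4, w5, w6}.

5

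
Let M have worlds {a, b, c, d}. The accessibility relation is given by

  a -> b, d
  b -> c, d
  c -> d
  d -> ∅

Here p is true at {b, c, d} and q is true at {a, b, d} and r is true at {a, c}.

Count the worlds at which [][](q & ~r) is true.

3

a: successors {b, d}; [](q & ~r) there: b:F, d:T. ✗
b: successors {c, d}; [](q & ~r) there: c:T, d:T. ✓
c: successors {d}; [](q & ~r) there: d:T. ✓
d: no successors, so [][](q & ~r) holds vacuously. ✓
Satisfying worlds: {b, c, d}.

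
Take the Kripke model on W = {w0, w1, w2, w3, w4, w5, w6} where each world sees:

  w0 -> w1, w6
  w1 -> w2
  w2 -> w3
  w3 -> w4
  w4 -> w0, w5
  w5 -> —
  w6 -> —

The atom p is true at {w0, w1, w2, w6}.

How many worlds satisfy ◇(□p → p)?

w0: successors {w1, w6}; □p → p there: w1:T, w6:T. ✓
w1: successors {w2}; □p → p there: w2:T. ✓
w2: successors {w3}; □p → p there: w3:T. ✓
w3: successors {w4}; □p → p there: w4:T. ✓
w4: successors {w0, w5}; □p → p there: w0:T, w5:F. ✓
w5: no successors, so ◇(□p → p) fails. ✗
w6: no successors, so ◇(□p → p) fails. ✗
Satisfying worlds: {w0, w1, w2, w3, w4}.

5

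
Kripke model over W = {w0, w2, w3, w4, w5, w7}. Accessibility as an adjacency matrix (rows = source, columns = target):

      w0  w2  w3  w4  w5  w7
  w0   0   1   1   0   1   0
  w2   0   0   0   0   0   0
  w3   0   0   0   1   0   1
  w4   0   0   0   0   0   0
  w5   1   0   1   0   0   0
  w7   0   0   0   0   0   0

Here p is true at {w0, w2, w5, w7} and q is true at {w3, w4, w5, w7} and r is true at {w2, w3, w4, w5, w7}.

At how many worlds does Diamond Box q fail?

3

w0: successors {w2, w3, w5}; Box q there: w2:T, w3:T, w5:F. ✓
w2: no successors, so Diamond Box q fails. ✗
w3: successors {w4, w7}; Box q there: w4:T, w7:T. ✓
w4: no successors, so Diamond Box q fails. ✗
w5: successors {w0, w3}; Box q there: w0:F, w3:T. ✓
w7: no successors, so Diamond Box q fails. ✗
Satisfying worlds: {w0, w3, w5}.
So Diamond Box q fails at the other 3 worlds.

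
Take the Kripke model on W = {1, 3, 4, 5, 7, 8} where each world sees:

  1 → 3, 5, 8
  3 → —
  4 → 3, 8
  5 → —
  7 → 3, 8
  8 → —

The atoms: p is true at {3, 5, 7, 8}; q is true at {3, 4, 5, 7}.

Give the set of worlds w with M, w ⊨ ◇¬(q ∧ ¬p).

{1, 4, 7}

1: successors {3, 5, 8}; ¬(q ∧ ¬p) there: 3:T, 5:T, 8:T. ✓
3: no successors, so ◇¬(q ∧ ¬p) fails. ✗
4: successors {3, 8}; ¬(q ∧ ¬p) there: 3:T, 8:T. ✓
5: no successors, so ◇¬(q ∧ ¬p) fails. ✗
7: successors {3, 8}; ¬(q ∧ ¬p) there: 3:T, 8:T. ✓
8: no successors, so ◇¬(q ∧ ¬p) fails. ✗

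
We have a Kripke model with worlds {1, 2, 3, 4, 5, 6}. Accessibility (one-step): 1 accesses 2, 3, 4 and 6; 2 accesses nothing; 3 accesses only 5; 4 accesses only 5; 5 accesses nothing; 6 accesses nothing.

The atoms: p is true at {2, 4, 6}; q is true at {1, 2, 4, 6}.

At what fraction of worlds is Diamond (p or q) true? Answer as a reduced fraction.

1: successors {2, 3, 4, 6}; p or q there: 2:T, 3:F, 4:T, 6:T. ✓
2: no successors, so Diamond (p or q) fails. ✗
3: successors {5}; p or q there: 5:F. ✗
4: successors {5}; p or q there: 5:F. ✗
5: no successors, so Diamond (p or q) fails. ✗
6: no successors, so Diamond (p or q) fails. ✗
That's 1 of 6 worlds, so 1/6.

1/6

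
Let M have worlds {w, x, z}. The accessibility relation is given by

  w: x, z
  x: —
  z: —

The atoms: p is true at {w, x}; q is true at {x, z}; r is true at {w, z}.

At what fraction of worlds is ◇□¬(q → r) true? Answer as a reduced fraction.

w: successors {x, z}; □¬(q → r) there: x:T, z:T. ✓
x: no successors, so ◇□¬(q → r) fails. ✗
z: no successors, so ◇□¬(q → r) fails. ✗
That's 1 of 3 worlds, so 1/3.

1/3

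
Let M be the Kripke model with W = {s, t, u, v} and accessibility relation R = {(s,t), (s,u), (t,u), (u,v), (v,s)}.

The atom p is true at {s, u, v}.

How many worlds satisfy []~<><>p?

s: successors {t, u}; ~<><>p there: t:F, u:F. ✗
t: successors {u}; ~<><>p there: u:F. ✗
u: successors {v}; ~<><>p there: v:F. ✗
v: successors {s}; ~<><>p there: s:F. ✗
Satisfying worlds: ∅.

0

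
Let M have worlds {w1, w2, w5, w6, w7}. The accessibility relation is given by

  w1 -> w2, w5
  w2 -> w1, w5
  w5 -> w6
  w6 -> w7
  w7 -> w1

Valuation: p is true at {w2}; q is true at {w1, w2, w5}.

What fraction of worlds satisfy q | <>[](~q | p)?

3/5

w1: q is T, <>[](~q | p) is T. ✓
w2: q is T, <>[](~q | p) is T. ✓
w5: q is T, <>[](~q | p) is T. ✓
w6: q is F, <>[](~q | p) is F. ✗
w7: q is F, <>[](~q | p) is F. ✗
That's 3 of 5 worlds, so 3/5.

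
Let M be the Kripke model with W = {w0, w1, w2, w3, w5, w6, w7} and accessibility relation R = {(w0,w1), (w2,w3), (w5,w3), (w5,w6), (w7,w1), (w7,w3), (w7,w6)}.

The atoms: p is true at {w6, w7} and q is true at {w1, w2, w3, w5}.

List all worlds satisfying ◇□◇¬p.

w0: successors {w1}; □◇¬p there: w1:T. ✓
w1: no successors, so ◇□◇¬p fails. ✗
w2: successors {w3}; □◇¬p there: w3:T. ✓
w3: no successors, so ◇□◇¬p fails. ✗
w5: successors {w3, w6}; □◇¬p there: w3:T, w6:T. ✓
w6: no successors, so ◇□◇¬p fails. ✗
w7: successors {w1, w3, w6}; □◇¬p there: w1:T, w3:T, w6:T. ✓

{w0, w2, w5, w7}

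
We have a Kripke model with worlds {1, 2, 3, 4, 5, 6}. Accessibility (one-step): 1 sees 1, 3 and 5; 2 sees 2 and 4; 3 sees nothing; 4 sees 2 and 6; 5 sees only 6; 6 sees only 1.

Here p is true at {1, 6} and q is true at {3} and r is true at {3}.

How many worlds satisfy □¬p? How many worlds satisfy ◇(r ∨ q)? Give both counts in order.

2 and 1

For □¬p:
1: successors {1, 3, 5}; ¬p there: 1:F, 3:T, 5:T. ✗
2: successors {2, 4}; ¬p there: 2:T, 4:T. ✓
3: no successors, so □¬p holds vacuously. ✓
4: successors {2, 6}; ¬p there: 2:T, 6:F. ✗
5: successors {6}; ¬p there: 6:F. ✗
6: successors {1}; ¬p there: 1:F. ✗
— 2 worlds.
For ◇(r ∨ q):
1: successors {1, 3, 5}; r ∨ q there: 1:F, 3:T, 5:F. ✓
2: successors {2, 4}; r ∨ q there: 2:F, 4:F. ✗
3: no successors, so ◇(r ∨ q) fails. ✗
4: successors {2, 6}; r ∨ q there: 2:F, 6:F. ✗
5: successors {6}; r ∨ q there: 6:F. ✗
6: successors {1}; r ∨ q there: 1:F. ✗
— 1 world.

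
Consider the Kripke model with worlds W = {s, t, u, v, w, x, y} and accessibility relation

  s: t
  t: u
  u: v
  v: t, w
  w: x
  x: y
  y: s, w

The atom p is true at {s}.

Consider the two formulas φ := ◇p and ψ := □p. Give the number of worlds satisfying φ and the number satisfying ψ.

For ◇p:
s: successors {t}; p there: t:F. ✗
t: successors {u}; p there: u:F. ✗
u: successors {v}; p there: v:F. ✗
v: successors {t, w}; p there: t:F, w:F. ✗
w: successors {x}; p there: x:F. ✗
x: successors {y}; p there: y:F. ✗
y: successors {s, w}; p there: s:T, w:F. ✓
— 1 world.
For □p:
s: successors {t}; p there: t:F. ✗
t: successors {u}; p there: u:F. ✗
u: successors {v}; p there: v:F. ✗
v: successors {t, w}; p there: t:F, w:F. ✗
w: successors {x}; p there: x:F. ✗
x: successors {y}; p there: y:F. ✗
y: successors {s, w}; p there: s:T, w:F. ✗
— 0 worlds.

1 and 0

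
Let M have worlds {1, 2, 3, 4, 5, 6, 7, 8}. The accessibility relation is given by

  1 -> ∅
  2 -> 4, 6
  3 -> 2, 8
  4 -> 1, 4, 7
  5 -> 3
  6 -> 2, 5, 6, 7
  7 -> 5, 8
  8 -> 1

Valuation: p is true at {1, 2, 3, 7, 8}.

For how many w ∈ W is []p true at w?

4

1: no successors, so []p holds vacuously. ✓
2: successors {4, 6}; p there: 4:F, 6:F. ✗
3: successors {2, 8}; p there: 2:T, 8:T. ✓
4: successors {1, 4, 7}; p there: 1:T, 4:F, 7:T. ✗
5: successors {3}; p there: 3:T. ✓
6: successors {2, 5, 6, 7}; p there: 2:T, 5:F, 6:F, 7:T. ✗
7: successors {5, 8}; p there: 5:F, 8:T. ✗
8: successors {1}; p there: 1:T. ✓
Satisfying worlds: {1, 3, 5, 8}.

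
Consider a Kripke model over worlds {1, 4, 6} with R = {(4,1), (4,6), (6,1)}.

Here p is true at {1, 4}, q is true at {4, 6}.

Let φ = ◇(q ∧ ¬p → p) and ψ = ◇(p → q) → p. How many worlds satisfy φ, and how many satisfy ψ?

2 and 3

For ◇(q ∧ ¬p → p):
1: no successors, so ◇(q ∧ ¬p → p) fails. ✗
4: successors {1, 6}; q ∧ ¬p → p there: 1:T, 6:F. ✓
6: successors {1}; q ∧ ¬p → p there: 1:T. ✓
— 2 worlds.
For ◇(p → q) → p:
1: ◇(p → q) is F, p is T. ✓
4: ◇(p → q) is T, p is T. ✓
6: ◇(p → q) is F, p is F. ✓
— 3 worlds.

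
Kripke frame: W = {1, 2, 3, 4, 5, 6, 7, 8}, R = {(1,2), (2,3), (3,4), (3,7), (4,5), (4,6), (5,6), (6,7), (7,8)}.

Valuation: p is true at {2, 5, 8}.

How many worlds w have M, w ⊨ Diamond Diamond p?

1: successors {2}; Diamond p there: 2:F. ✗
2: successors {3}; Diamond p there: 3:F. ✗
3: successors {4, 7}; Diamond p there: 4:T, 7:T. ✓
4: successors {5, 6}; Diamond p there: 5:F, 6:F. ✗
5: successors {6}; Diamond p there: 6:F. ✗
6: successors {7}; Diamond p there: 7:T. ✓
7: successors {8}; Diamond p there: 8:F. ✗
8: no successors, so Diamond Diamond p fails. ✗
Satisfying worlds: {3, 6}.

2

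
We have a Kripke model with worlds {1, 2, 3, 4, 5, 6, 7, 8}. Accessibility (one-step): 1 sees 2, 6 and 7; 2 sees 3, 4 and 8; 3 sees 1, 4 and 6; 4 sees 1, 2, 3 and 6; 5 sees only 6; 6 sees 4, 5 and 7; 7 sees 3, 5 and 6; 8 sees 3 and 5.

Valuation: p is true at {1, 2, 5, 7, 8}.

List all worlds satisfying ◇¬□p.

{1, 2, 3, 4, 5, 6, 7, 8}

1: successors {2, 6, 7}; ¬□p there: 2:T, 6:T, 7:T. ✓
2: successors {3, 4, 8}; ¬□p there: 3:T, 4:T, 8:T. ✓
3: successors {1, 4, 6}; ¬□p there: 1:T, 4:T, 6:T. ✓
4: successors {1, 2, 3, 6}; ¬□p there: 1:T, 2:T, 3:T, 6:T. ✓
5: successors {6}; ¬□p there: 6:T. ✓
6: successors {4, 5, 7}; ¬□p there: 4:T, 5:T, 7:T. ✓
7: successors {3, 5, 6}; ¬□p there: 3:T, 5:T, 6:T. ✓
8: successors {3, 5}; ¬□p there: 3:T, 5:T. ✓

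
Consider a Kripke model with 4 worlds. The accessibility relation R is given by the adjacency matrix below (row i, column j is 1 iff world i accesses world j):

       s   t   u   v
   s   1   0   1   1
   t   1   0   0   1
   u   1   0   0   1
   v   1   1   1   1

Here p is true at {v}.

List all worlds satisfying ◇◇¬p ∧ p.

{v}

s: ◇◇¬p is T, p is F. ✗
t: ◇◇¬p is T, p is F. ✗
u: ◇◇¬p is T, p is F. ✗
v: ◇◇¬p is T, p is T. ✓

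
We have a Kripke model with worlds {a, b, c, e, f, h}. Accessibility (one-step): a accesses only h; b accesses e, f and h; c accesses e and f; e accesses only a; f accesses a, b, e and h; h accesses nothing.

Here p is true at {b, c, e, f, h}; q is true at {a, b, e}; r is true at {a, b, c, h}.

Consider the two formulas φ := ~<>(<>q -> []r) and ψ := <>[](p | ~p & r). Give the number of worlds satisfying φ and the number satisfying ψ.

1 and 5

For ~<>(<>q -> []r):
a: <>(<>q -> []r) is T. ✗
b: <>(<>q -> []r) is T. ✗
c: <>(<>q -> []r) is T. ✗
e: <>(<>q -> []r) is T. ✗
f: <>(<>q -> []r) is T. ✗
h: <>(<>q -> []r) is F. ✓
— 1 world.
For <>[](p | ~p & r):
a: successors {h}; [](p | ~p & r) there: h:T. ✓
b: successors {e, f, h}; [](p | ~p & r) there: e:T, f:T, h:T. ✓
c: successors {e, f}; [](p | ~p & r) there: e:T, f:T. ✓
e: successors {a}; [](p | ~p & r) there: a:T. ✓
f: successors {a, b, e, h}; [](p | ~p & r) there: a:T, b:T, e:T, h:T. ✓
h: no successors, so <>[](p | ~p & r) fails. ✗
— 5 worlds.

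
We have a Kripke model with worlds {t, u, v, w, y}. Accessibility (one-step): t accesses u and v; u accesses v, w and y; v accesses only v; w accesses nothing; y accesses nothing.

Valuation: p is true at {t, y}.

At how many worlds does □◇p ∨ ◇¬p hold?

5

t: □◇p is F, ◇¬p is T. ✓
u: □◇p is F, ◇¬p is T. ✓
v: □◇p is F, ◇¬p is T. ✓
w: □◇p is T, ◇¬p is F. ✓
y: □◇p is T, ◇¬p is F. ✓
Satisfying worlds: {t, u, v, w, y}.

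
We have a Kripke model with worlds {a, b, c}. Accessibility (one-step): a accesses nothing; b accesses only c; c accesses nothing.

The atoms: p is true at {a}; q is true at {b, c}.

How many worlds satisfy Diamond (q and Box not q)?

1

a: no successors, so Diamond (q and Box not q) fails. ✗
b: successors {c}; q and Box not q there: c:T. ✓
c: no successors, so Diamond (q and Box not q) fails. ✗
Satisfying worlds: {b}.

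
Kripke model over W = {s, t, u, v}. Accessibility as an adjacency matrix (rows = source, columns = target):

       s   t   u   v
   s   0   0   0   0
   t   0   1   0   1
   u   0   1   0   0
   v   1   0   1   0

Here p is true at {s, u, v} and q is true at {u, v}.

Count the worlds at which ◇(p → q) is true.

s: no successors, so ◇(p → q) fails. ✗
t: successors {t, v}; p → q there: t:T, v:T. ✓
u: successors {t}; p → q there: t:T. ✓
v: successors {s, u}; p → q there: s:F, u:T. ✓
Satisfying worlds: {t, u, v}.

3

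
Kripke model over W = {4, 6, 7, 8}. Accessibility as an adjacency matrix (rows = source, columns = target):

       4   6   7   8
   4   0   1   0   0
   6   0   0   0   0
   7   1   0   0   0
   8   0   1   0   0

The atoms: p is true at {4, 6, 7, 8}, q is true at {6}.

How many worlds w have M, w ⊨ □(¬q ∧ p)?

2

4: successors {6}; ¬q ∧ p there: 6:F. ✗
6: no successors, so □(¬q ∧ p) holds vacuously. ✓
7: successors {4}; ¬q ∧ p there: 4:T. ✓
8: successors {6}; ¬q ∧ p there: 6:F. ✗
Satisfying worlds: {6, 7}.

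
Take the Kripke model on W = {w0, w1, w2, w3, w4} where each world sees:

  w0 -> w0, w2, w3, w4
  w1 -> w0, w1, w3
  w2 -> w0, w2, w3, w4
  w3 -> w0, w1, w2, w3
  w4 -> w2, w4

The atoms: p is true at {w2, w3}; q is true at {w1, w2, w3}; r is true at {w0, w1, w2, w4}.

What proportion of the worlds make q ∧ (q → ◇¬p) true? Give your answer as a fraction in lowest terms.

3/5

w0: q is F, q → ◇¬p is T. ✗
w1: q is T, q → ◇¬p is T. ✓
w2: q is T, q → ◇¬p is T. ✓
w3: q is T, q → ◇¬p is T. ✓
w4: q is F, q → ◇¬p is T. ✗
That's 3 of 5 worlds, so 3/5.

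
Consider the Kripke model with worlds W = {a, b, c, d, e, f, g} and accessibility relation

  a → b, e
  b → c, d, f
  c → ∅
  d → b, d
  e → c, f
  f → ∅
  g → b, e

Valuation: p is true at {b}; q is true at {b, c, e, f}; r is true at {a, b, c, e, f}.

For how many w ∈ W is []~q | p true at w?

a: []~q is F, p is F. ✗
b: []~q is F, p is T. ✓
c: []~q is T, p is F. ✓
d: []~q is F, p is F. ✗
e: []~q is F, p is F. ✗
f: []~q is T, p is F. ✓
g: []~q is F, p is F. ✗
Satisfying worlds: {b, c, f}.

3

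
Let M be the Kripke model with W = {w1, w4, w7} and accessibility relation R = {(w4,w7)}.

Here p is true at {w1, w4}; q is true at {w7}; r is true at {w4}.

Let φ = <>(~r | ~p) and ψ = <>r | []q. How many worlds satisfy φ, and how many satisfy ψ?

1 and 3

For <>(~r | ~p):
w1: no successors, so <>(~r | ~p) fails. ✗
w4: successors {w7}; ~r | ~p there: w7:T. ✓
w7: no successors, so <>(~r | ~p) fails. ✗
— 1 world.
For <>r | []q:
w1: <>r is F, []q is T. ✓
w4: <>r is F, []q is T. ✓
w7: <>r is F, []q is T. ✓
— 3 worlds.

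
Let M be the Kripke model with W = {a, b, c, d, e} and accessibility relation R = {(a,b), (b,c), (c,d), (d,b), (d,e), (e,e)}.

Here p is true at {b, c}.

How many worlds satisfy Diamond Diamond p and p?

a: Diamond Diamond p is T, p is F. ✗
b: Diamond Diamond p is F, p is T. ✗
c: Diamond Diamond p is T, p is T. ✓
d: Diamond Diamond p is T, p is F. ✗
e: Diamond Diamond p is F, p is F. ✗
Satisfying worlds: {c}.

1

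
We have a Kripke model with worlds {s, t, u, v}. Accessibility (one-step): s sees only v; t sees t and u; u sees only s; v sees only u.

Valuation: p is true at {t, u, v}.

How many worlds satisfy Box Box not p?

s: successors {v}; Box not p there: v:F. ✗
t: successors {t, u}; Box not p there: t:F, u:T. ✗
u: successors {s}; Box not p there: s:F. ✗
v: successors {u}; Box not p there: u:T. ✓
Satisfying worlds: {v}.

1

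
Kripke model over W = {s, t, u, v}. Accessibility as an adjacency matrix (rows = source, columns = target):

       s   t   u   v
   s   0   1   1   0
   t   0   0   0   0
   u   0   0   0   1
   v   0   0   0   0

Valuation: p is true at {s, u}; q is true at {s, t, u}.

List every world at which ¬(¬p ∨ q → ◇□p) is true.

{t, v}

s: ¬p ∨ q → ◇□p is T. ✗
t: ¬p ∨ q → ◇□p is F. ✓
u: ¬p ∨ q → ◇□p is T. ✗
v: ¬p ∨ q → ◇□p is F. ✓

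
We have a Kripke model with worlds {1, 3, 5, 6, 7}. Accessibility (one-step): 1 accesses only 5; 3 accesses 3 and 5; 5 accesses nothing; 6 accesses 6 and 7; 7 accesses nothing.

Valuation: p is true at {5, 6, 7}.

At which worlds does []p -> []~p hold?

1: []p is T, []~p is F. ✗
3: []p is F, []~p is F. ✓
5: []p is T, []~p is T. ✓
6: []p is T, []~p is F. ✗
7: []p is T, []~p is T. ✓

{3, 5, 7}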